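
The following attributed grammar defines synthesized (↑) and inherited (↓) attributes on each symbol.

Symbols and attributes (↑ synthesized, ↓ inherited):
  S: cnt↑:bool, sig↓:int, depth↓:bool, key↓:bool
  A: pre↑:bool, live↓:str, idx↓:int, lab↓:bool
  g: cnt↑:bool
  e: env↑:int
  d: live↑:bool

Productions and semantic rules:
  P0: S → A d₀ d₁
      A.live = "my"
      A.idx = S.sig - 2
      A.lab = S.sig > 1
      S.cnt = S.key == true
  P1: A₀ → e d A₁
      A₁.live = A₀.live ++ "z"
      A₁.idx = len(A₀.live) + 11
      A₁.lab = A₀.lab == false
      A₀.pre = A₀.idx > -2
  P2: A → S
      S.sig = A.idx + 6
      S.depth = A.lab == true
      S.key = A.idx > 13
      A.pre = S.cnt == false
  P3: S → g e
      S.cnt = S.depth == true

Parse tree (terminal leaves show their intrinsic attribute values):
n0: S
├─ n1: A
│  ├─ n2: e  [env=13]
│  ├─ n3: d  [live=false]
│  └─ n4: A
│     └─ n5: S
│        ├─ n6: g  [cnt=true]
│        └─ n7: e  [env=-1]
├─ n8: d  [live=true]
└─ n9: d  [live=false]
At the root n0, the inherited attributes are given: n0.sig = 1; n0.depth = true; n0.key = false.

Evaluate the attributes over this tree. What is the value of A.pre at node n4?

false

1. n0.sig = 1  [given at root]
2. n0.depth = true  [given at root]
3. n0.key = false  [given at root]
4. n1.live = "my"  ["my"]
5. n1.idx = -1  [S.sig - 2]
6. n1.lab = false  [S.sig > 1]
7. n2.env = 13  [terminal]
8. n3.live = false  [terminal]
9. n4.live = "myz"  [A₀.live ++ "z"]
10. n4.idx = 13  [len(A₀.live) + 11]
11. n4.lab = true  [A₀.lab == false]
12. n5.sig = 19  [A.idx + 6]
13. n5.depth = true  [A.lab == true]
14. n5.key = false  [A.idx > 13]
15. n6.cnt = true  [terminal]
16. n7.env = -1  [terminal]
17. n5.cnt = true  [S.depth == true]
18. n4.pre = false  [S.cnt == false]
19. n1.pre = true  [A₀.idx > -2]
20. n8.live = true  [terminal]
21. n9.live = false  [terminal]
22. n0.cnt = false  [S.key == true]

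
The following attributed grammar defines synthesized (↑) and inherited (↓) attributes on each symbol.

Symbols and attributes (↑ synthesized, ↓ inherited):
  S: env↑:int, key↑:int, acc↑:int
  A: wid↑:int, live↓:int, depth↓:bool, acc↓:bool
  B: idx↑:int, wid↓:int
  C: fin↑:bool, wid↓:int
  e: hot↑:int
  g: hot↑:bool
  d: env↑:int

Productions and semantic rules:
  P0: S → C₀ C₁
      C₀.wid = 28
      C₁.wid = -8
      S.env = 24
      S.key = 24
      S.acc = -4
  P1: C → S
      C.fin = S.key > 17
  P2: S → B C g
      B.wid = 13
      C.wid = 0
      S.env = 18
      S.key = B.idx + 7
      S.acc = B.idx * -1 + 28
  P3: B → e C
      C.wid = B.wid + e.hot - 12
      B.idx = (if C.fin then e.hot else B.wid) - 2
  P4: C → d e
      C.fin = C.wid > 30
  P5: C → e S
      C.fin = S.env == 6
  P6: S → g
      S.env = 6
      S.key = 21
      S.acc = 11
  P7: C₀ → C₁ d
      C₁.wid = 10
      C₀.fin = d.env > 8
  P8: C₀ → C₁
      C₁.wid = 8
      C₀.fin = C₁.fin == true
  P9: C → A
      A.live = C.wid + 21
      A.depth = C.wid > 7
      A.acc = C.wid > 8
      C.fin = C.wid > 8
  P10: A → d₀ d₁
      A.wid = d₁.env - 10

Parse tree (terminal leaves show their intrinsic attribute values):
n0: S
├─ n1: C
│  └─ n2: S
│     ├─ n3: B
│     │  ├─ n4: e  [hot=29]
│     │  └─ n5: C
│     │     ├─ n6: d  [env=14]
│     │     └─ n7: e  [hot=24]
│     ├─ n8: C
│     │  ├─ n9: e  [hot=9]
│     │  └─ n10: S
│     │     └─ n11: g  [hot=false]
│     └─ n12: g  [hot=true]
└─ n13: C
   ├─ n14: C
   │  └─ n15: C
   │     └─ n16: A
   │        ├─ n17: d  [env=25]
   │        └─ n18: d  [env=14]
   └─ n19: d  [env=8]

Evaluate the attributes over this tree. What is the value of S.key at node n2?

18

1. n1.wid = 28  [28]
2. n3.wid = 13  [13]
3. n4.hot = 29  [terminal]
4. n5.wid = 30  [B.wid + e.hot - 12]
5. n6.env = 14  [terminal]
6. n7.hot = 24  [terminal]
7. n5.fin = false  [C.wid > 30]
8. n3.idx = 11  [(if C.fin then e.hot else B.wid) - 2]
9. n8.wid = 0  [0]
10. n9.hot = 9  [terminal]
11. n11.hot = false  [terminal]
12. n10.env = 6  [6]
13. n10.key = 21  [21]
14. n10.acc = 11  [11]
15. n8.fin = true  [S.env == 6]
16. n12.hot = true  [terminal]
17. n2.env = 18  [18]
18. n2.key = 18  [B.idx + 7]
19. n2.acc = 17  [B.idx * -1 + 28]
20. n1.fin = true  [S.key > 17]
21. n13.wid = -8  [-8]
22. n14.wid = 10  [10]
23. n15.wid = 8  [8]
24. n16.live = 29  [C.wid + 21]
25. n16.depth = true  [C.wid > 7]
26. n16.acc = false  [C.wid > 8]
27. n17.env = 25  [terminal]
28. n18.env = 14  [terminal]
29. n16.wid = 4  [d₁.env - 10]
30. n15.fin = false  [C.wid > 8]
31. n14.fin = false  [C₁.fin == true]
32. n19.env = 8  [terminal]
33. n13.fin = false  [d.env > 8]
34. n0.env = 24  [24]
35. n0.key = 24  [24]
36. n0.acc = -4  [-4]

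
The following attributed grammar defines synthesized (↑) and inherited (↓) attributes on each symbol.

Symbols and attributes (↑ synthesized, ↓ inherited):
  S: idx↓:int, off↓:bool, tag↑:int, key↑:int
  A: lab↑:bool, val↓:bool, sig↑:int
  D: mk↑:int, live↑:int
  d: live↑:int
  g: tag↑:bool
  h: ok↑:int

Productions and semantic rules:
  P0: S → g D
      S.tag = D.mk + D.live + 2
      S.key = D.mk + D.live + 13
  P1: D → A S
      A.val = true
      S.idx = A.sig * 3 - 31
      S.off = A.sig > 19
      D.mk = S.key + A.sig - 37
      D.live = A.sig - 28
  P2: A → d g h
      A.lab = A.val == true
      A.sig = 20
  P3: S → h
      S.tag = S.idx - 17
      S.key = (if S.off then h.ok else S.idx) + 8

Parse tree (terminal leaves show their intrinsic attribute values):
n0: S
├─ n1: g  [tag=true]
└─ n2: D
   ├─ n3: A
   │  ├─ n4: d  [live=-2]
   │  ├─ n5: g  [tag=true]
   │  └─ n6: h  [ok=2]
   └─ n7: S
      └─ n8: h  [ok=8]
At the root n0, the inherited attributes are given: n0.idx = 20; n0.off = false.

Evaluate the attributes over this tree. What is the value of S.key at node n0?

1. n0.idx = 20  [given at root]
2. n0.off = false  [given at root]
3. n1.tag = true  [terminal]
4. n3.val = true  [true]
5. n4.live = -2  [terminal]
6. n5.tag = true  [terminal]
7. n6.ok = 2  [terminal]
8. n3.lab = true  [A.val == true]
9. n3.sig = 20  [20]
10. n7.idx = 29  [A.sig * 3 - 31]
11. n7.off = true  [A.sig > 19]
12. n8.ok = 8  [terminal]
13. n7.tag = 12  [S.idx - 17]
14. n7.key = 16  [(if S.off then h.ok else S.idx) + 8]
15. n2.mk = -1  [S.key + A.sig - 37]
16. n2.live = -8  [A.sig - 28]
17. n0.tag = -7  [D.mk + D.live + 2]
18. n0.key = 4  [D.mk + D.live + 13]

4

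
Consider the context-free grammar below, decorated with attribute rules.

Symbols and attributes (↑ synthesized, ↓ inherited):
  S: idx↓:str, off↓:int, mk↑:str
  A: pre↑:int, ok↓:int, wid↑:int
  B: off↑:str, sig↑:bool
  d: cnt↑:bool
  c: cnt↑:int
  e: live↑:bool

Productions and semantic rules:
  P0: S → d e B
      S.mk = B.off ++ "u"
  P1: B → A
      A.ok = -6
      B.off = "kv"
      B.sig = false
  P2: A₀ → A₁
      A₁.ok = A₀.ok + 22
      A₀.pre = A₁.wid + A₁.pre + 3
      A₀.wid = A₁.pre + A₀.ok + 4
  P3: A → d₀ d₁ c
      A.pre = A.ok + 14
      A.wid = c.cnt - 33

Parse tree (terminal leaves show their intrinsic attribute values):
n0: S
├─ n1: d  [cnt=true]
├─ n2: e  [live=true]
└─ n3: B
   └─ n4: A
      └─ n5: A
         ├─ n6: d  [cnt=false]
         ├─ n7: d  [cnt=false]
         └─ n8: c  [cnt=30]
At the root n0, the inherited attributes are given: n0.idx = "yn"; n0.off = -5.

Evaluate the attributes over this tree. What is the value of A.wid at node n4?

28

1. n0.idx = "yn"  [given at root]
2. n0.off = -5  [given at root]
3. n1.cnt = true  [terminal]
4. n2.live = true  [terminal]
5. n4.ok = -6  [-6]
6. n5.ok = 16  [A₀.ok + 22]
7. n6.cnt = false  [terminal]
8. n7.cnt = false  [terminal]
9. n8.cnt = 30  [terminal]
10. n5.pre = 30  [A.ok + 14]
11. n5.wid = -3  [c.cnt - 33]
12. n4.pre = 30  [A₁.wid + A₁.pre + 3]
13. n4.wid = 28  [A₁.pre + A₀.ok + 4]
14. n3.off = "kv"  ["kv"]
15. n3.sig = false  [false]
16. n0.mk = "kvu"  [B.off ++ "u"]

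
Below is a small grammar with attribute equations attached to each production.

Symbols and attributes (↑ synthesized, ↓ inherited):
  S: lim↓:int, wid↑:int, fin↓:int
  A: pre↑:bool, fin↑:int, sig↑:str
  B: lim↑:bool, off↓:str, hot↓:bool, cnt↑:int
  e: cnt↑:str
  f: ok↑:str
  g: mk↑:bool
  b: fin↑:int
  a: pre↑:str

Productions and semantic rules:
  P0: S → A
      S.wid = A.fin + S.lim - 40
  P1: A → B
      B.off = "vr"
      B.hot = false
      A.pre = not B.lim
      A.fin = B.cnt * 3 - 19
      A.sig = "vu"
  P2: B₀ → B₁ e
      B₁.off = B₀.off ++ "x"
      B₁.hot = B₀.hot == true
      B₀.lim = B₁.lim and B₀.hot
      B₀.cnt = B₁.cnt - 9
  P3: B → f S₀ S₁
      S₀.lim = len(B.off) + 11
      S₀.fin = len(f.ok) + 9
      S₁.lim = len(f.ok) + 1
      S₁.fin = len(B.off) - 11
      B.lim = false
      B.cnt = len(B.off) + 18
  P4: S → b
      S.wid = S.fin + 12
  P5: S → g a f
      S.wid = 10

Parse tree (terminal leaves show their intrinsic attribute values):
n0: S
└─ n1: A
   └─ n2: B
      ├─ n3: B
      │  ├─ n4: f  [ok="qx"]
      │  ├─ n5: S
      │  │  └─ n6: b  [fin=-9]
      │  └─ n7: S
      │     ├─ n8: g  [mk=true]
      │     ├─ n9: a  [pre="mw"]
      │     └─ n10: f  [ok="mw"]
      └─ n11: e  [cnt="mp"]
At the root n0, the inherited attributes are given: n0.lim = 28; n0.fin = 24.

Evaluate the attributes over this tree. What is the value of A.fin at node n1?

17

1. n0.lim = 28  [given at root]
2. n0.fin = 24  [given at root]
3. n2.off = "vr"  ["vr"]
4. n2.hot = false  [false]
5. n3.off = "vrx"  [B₀.off ++ "x"]
6. n3.hot = false  [B₀.hot == true]
7. n4.ok = "qx"  [terminal]
8. n5.lim = 14  [len(B.off) + 11]
9. n5.fin = 11  [len(f.ok) + 9]
10. n6.fin = -9  [terminal]
11. n5.wid = 23  [S.fin + 12]
12. n7.lim = 3  [len(f.ok) + 1]
13. n7.fin = -8  [len(B.off) - 11]
14. n8.mk = true  [terminal]
15. n9.pre = "mw"  [terminal]
16. n10.ok = "mw"  [terminal]
17. n7.wid = 10  [10]
18. n3.lim = false  [false]
19. n3.cnt = 21  [len(B.off) + 18]
20. n11.cnt = "mp"  [terminal]
21. n2.lim = false  [B₁.lim and B₀.hot]
22. n2.cnt = 12  [B₁.cnt - 9]
23. n1.pre = true  [not B.lim]
24. n1.fin = 17  [B.cnt * 3 - 19]
25. n1.sig = "vu"  ["vu"]
26. n0.wid = 5  [A.fin + S.lim - 40]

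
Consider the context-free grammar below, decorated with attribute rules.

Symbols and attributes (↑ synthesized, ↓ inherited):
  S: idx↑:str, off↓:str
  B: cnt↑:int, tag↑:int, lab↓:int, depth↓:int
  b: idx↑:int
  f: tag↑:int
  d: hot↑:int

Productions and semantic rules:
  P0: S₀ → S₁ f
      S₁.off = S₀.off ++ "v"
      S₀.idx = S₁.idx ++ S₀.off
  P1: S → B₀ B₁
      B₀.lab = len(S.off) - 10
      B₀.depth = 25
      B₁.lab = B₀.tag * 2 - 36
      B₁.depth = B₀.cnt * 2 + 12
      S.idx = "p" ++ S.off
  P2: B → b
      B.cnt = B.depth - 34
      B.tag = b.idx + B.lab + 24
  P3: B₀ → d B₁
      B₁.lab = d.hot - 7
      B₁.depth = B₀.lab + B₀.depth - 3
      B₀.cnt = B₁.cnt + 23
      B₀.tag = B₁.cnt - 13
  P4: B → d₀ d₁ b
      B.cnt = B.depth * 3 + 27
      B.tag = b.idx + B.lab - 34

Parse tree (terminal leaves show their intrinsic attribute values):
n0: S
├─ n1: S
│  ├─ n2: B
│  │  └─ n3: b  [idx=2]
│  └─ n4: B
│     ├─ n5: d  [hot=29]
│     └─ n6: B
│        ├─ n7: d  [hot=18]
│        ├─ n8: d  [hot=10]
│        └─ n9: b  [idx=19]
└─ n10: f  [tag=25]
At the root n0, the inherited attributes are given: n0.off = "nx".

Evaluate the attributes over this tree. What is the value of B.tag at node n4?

-7

1. n0.off = "nx"  [given at root]
2. n1.off = "nxv"  [S₀.off ++ "v"]
3. n2.lab = -7  [len(S.off) - 10]
4. n2.depth = 25  [25]
5. n3.idx = 2  [terminal]
6. n2.cnt = -9  [B.depth - 34]
7. n2.tag = 19  [b.idx + B.lab + 24]
8. n4.lab = 2  [B₀.tag * 2 - 36]
9. n4.depth = -6  [B₀.cnt * 2 + 12]
10. n5.hot = 29  [terminal]
11. n6.lab = 22  [d.hot - 7]
12. n6.depth = -7  [B₀.lab + B₀.depth - 3]
13. n7.hot = 18  [terminal]
14. n8.hot = 10  [terminal]
15. n9.idx = 19  [terminal]
16. n6.cnt = 6  [B.depth * 3 + 27]
17. n6.tag = 7  [b.idx + B.lab - 34]
18. n4.cnt = 29  [B₁.cnt + 23]
19. n4.tag = -7  [B₁.cnt - 13]
20. n1.idx = "pnxv"  ["p" ++ S.off]
21. n10.tag = 25  [terminal]
22. n0.idx = "pnxvnx"  [S₁.idx ++ S₀.off]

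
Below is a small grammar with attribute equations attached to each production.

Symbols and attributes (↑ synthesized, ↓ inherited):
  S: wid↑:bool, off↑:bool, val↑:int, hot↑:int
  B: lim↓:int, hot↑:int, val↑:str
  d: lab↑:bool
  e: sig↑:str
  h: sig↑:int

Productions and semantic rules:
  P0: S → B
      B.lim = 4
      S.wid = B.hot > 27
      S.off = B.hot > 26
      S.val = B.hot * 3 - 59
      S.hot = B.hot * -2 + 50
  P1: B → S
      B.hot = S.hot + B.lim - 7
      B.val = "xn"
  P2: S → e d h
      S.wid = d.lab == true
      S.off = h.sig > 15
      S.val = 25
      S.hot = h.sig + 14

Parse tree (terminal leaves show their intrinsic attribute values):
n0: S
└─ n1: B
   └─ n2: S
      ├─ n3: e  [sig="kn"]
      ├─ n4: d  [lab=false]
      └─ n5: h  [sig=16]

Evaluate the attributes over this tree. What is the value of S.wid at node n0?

false

1. n1.lim = 4  [4]
2. n3.sig = "kn"  [terminal]
3. n4.lab = false  [terminal]
4. n5.sig = 16  [terminal]
5. n2.wid = false  [d.lab == true]
6. n2.off = true  [h.sig > 15]
7. n2.val = 25  [25]
8. n2.hot = 30  [h.sig + 14]
9. n1.hot = 27  [S.hot + B.lim - 7]
10. n1.val = "xn"  ["xn"]
11. n0.wid = false  [B.hot > 27]
12. n0.off = true  [B.hot > 26]
13. n0.val = 22  [B.hot * 3 - 59]
14. n0.hot = -4  [B.hot * -2 + 50]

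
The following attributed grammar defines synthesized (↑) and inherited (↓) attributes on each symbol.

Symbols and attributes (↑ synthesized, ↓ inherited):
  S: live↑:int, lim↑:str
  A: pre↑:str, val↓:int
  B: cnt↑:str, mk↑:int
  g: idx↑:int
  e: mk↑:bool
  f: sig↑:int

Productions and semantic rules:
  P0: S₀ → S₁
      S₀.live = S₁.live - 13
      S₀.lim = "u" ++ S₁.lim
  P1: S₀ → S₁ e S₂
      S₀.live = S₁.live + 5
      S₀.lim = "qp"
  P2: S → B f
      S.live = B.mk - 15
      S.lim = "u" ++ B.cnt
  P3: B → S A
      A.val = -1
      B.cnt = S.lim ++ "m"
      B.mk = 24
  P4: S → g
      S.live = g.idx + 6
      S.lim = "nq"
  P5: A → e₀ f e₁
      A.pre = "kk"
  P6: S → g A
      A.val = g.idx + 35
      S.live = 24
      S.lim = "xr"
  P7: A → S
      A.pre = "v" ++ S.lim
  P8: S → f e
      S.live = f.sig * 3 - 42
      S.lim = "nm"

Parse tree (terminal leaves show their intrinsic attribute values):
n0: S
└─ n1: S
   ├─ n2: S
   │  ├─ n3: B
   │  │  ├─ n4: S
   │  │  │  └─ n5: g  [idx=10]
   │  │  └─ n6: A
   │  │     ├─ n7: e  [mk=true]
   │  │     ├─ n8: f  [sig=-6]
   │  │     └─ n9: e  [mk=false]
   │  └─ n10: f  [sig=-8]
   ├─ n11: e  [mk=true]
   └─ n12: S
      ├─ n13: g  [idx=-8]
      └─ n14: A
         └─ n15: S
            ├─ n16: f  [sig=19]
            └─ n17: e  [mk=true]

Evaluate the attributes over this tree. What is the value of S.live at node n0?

1

1. n5.idx = 10  [terminal]
2. n4.live = 16  [g.idx + 6]
3. n4.lim = "nq"  ["nq"]
4. n6.val = -1  [-1]
5. n7.mk = true  [terminal]
6. n8.sig = -6  [terminal]
7. n9.mk = false  [terminal]
8. n6.pre = "kk"  ["kk"]
9. n3.cnt = "nqm"  [S.lim ++ "m"]
10. n3.mk = 24  [24]
11. n10.sig = -8  [terminal]
12. n2.live = 9  [B.mk - 15]
13. n2.lim = "unqm"  ["u" ++ B.cnt]
14. n11.mk = true  [terminal]
15. n13.idx = -8  [terminal]
16. n14.val = 27  [g.idx + 35]
17. n16.sig = 19  [terminal]
18. n17.mk = true  [terminal]
19. n15.live = 15  [f.sig * 3 - 42]
20. n15.lim = "nm"  ["nm"]
21. n14.pre = "vnm"  ["v" ++ S.lim]
22. n12.live = 24  [24]
23. n12.lim = "xr"  ["xr"]
24. n1.live = 14  [S₁.live + 5]
25. n1.lim = "qp"  ["qp"]
26. n0.live = 1  [S₁.live - 13]
27. n0.lim = "uqp"  ["u" ++ S₁.lim]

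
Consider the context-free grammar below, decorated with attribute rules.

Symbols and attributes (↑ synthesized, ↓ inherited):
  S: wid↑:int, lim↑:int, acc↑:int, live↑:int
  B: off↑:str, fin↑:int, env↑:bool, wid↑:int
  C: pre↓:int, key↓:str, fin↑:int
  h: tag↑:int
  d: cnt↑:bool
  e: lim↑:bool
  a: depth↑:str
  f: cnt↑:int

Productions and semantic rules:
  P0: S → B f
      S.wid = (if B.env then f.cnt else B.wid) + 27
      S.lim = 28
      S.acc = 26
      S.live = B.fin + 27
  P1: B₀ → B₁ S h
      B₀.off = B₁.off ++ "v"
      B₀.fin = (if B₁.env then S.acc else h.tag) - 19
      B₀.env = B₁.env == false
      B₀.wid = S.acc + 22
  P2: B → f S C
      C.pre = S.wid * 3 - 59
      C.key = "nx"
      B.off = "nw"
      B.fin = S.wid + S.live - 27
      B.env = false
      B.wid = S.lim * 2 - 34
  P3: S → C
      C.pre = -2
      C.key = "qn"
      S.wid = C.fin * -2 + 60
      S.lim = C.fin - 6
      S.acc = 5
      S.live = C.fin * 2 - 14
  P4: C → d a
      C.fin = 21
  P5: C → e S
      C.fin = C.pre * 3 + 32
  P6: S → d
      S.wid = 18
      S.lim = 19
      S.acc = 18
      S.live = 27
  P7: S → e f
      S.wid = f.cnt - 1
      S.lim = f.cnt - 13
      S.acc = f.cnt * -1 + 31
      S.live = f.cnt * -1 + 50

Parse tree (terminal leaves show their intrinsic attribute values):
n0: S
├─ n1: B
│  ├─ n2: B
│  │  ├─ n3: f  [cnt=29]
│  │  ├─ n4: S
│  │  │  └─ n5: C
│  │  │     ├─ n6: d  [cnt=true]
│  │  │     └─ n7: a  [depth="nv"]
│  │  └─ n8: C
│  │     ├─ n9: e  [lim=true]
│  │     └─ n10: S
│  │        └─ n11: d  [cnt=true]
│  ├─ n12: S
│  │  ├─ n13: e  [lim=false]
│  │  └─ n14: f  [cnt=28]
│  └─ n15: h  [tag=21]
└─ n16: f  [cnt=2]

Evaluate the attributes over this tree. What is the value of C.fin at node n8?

1. n3.cnt = 29  [terminal]
2. n5.pre = -2  [-2]
3. n5.key = "qn"  ["qn"]
4. n6.cnt = true  [terminal]
5. n7.depth = "nv"  [terminal]
6. n5.fin = 21  [21]
7. n4.wid = 18  [C.fin * -2 + 60]
8. n4.lim = 15  [C.fin - 6]
9. n4.acc = 5  [5]
10. n4.live = 28  [C.fin * 2 - 14]
11. n8.pre = -5  [S.wid * 3 - 59]
12. n8.key = "nx"  ["nx"]
13. n9.lim = true  [terminal]
14. n11.cnt = true  [terminal]
15. n10.wid = 18  [18]
16. n10.lim = 19  [19]
17. n10.acc = 18  [18]
18. n10.live = 27  [27]
19. n8.fin = 17  [C.pre * 3 + 32]
20. n2.off = "nw"  ["nw"]
21. n2.fin = 19  [S.wid + S.live - 27]
22. n2.env = false  [false]
23. n2.wid = -4  [S.lim * 2 - 34]
24. n13.lim = false  [terminal]
25. n14.cnt = 28  [terminal]
26. n12.wid = 27  [f.cnt - 1]
27. n12.lim = 15  [f.cnt - 13]
28. n12.acc = 3  [f.cnt * -1 + 31]
29. n12.live = 22  [f.cnt * -1 + 50]
30. n15.tag = 21  [terminal]
31. n1.off = "nwv"  [B₁.off ++ "v"]
32. n1.fin = 2  [(if B₁.env then S.acc else h.tag) - 19]
33. n1.env = true  [B₁.env == false]
34. n1.wid = 25  [S.acc + 22]
35. n16.cnt = 2  [terminal]
36. n0.wid = 29  [(if B.env then f.cnt else B.wid) + 27]
37. n0.lim = 28  [28]
38. n0.acc = 26  [26]
39. n0.live = 29  [B.fin + 27]

17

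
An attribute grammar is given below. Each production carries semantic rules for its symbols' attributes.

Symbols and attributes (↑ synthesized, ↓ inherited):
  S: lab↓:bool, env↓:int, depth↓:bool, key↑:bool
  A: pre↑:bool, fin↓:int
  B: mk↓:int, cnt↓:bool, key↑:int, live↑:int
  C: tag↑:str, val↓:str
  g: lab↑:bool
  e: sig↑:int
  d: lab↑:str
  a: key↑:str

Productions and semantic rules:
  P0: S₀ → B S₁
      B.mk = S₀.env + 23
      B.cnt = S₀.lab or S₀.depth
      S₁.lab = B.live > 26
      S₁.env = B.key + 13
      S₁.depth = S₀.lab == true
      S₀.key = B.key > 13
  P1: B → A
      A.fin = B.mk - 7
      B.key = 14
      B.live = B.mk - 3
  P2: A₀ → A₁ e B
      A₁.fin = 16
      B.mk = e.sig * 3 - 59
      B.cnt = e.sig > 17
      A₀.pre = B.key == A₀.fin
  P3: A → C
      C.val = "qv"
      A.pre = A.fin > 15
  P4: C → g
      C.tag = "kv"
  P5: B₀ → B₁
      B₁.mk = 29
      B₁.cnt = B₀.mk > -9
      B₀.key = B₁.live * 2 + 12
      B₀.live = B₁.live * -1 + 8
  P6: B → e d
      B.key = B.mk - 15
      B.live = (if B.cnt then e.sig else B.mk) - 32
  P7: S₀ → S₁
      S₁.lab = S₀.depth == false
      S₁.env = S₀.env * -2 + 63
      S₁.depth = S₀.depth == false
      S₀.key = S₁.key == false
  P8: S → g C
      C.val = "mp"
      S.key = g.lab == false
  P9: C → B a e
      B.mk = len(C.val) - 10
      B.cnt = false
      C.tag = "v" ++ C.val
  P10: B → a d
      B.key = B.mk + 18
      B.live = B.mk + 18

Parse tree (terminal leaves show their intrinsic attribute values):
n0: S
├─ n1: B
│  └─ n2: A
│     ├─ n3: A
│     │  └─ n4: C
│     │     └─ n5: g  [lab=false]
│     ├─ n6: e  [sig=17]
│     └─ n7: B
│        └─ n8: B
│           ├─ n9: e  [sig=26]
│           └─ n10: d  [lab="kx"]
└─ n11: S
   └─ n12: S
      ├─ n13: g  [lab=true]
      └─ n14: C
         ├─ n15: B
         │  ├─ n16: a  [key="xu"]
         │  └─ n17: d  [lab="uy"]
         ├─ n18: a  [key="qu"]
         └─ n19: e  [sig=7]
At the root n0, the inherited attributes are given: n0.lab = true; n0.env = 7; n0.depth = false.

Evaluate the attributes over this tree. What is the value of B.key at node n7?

1. n0.lab = true  [given at root]
2. n0.env = 7  [given at root]
3. n0.depth = false  [given at root]
4. n1.mk = 30  [S₀.env + 23]
5. n1.cnt = true  [S₀.lab or S₀.depth]
6. n2.fin = 23  [B.mk - 7]
7. n3.fin = 16  [16]
8. n4.val = "qv"  ["qv"]
9. n5.lab = false  [terminal]
10. n4.tag = "kv"  ["kv"]
11. n3.pre = true  [A.fin > 15]
12. n6.sig = 17  [terminal]
13. n7.mk = -8  [e.sig * 3 - 59]
14. n7.cnt = false  [e.sig > 17]
15. n8.mk = 29  [29]
16. n8.cnt = true  [B₀.mk > -9]
17. n9.sig = 26  [terminal]
18. n10.lab = "kx"  [terminal]
19. n8.key = 14  [B.mk - 15]
20. n8.live = -6  [(if B.cnt then e.sig else B.mk) - 32]
21. n7.key = 0  [B₁.live * 2 + 12]
22. n7.live = 14  [B₁.live * -1 + 8]
23. n2.pre = false  [B.key == A₀.fin]
24. n1.key = 14  [14]
25. n1.live = 27  [B.mk - 3]
26. n11.lab = true  [B.live > 26]
27. n11.env = 27  [B.key + 13]
28. n11.depth = true  [S₀.lab == true]
29. n12.lab = false  [S₀.depth == false]
30. n12.env = 9  [S₀.env * -2 + 63]
31. n12.depth = false  [S₀.depth == false]
32. n13.lab = true  [terminal]
33. n14.val = "mp"  ["mp"]
34. n15.mk = -8  [len(C.val) - 10]
35. n15.cnt = false  [false]
36. n16.key = "xu"  [terminal]
37. n17.lab = "uy"  [terminal]
38. n15.key = 10  [B.mk + 18]
39. n15.live = 10  [B.mk + 18]
40. n18.key = "qu"  [terminal]
41. n19.sig = 7  [terminal]
42. n14.tag = "vmp"  ["v" ++ C.val]
43. n12.key = false  [g.lab == false]
44. n11.key = true  [S₁.key == false]
45. n0.key = true  [B.key > 13]

0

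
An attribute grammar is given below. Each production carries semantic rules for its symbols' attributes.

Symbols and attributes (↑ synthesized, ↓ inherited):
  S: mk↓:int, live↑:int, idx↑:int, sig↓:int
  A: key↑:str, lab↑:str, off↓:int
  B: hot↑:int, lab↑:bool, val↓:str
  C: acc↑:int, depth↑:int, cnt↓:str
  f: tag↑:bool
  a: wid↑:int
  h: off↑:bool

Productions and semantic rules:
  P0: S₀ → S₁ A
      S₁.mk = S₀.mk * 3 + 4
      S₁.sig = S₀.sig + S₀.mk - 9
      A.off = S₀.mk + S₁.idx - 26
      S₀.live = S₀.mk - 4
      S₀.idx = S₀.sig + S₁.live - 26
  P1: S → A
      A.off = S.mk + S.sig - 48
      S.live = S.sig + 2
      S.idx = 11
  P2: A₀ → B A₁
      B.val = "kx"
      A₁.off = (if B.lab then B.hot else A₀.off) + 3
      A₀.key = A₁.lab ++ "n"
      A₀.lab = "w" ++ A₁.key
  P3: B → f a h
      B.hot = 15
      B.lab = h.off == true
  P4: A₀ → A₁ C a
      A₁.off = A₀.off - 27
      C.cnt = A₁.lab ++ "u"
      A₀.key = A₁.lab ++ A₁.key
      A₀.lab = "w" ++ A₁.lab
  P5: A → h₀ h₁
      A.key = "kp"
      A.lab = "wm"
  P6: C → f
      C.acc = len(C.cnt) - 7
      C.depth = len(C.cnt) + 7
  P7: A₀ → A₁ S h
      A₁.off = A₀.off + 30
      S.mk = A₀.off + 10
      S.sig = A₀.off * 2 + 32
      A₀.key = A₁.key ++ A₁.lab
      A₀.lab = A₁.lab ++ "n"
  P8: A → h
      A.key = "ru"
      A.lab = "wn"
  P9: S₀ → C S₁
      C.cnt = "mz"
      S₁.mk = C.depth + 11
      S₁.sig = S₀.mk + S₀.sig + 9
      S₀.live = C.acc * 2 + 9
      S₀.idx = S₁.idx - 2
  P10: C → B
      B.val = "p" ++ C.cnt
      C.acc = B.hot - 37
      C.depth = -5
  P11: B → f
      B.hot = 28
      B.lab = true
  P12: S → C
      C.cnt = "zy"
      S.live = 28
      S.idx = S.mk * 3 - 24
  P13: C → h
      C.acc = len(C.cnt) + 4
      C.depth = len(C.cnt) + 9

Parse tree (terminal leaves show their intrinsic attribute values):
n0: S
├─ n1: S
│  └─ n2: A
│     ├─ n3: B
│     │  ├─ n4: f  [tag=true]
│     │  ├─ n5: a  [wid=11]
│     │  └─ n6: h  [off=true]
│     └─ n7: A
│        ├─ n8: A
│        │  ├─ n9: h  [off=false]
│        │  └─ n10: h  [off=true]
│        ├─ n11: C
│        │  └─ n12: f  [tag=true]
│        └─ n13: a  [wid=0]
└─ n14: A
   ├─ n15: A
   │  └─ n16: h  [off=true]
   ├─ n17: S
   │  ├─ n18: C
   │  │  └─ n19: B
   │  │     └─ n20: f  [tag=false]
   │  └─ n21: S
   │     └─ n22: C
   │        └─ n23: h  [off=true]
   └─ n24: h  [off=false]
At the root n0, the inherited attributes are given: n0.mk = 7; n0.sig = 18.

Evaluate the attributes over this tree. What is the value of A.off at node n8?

-9

1. n0.mk = 7  [given at root]
2. n0.sig = 18  [given at root]
3. n1.mk = 25  [S₀.mk * 3 + 4]
4. n1.sig = 16  [S₀.sig + S₀.mk - 9]
5. n2.off = -7  [S.mk + S.sig - 48]
6. n3.val = "kx"  ["kx"]
7. n4.tag = true  [terminal]
8. n5.wid = 11  [terminal]
9. n6.off = true  [terminal]
10. n3.hot = 15  [15]
11. n3.lab = true  [h.off == true]
12. n7.off = 18  [(if B.lab then B.hot else A₀.off) + 3]
13. n8.off = -9  [A₀.off - 27]
14. n9.off = false  [terminal]
15. n10.off = true  [terminal]
16. n8.key = "kp"  ["kp"]
17. n8.lab = "wm"  ["wm"]
18. n11.cnt = "wmu"  [A₁.lab ++ "u"]
19. n12.tag = true  [terminal]
20. n11.acc = -4  [len(C.cnt) - 7]
21. n11.depth = 10  [len(C.cnt) + 7]
22. n13.wid = 0  [terminal]
23. n7.key = "wmkp"  [A₁.lab ++ A₁.key]
24. n7.lab = "wwm"  ["w" ++ A₁.lab]
25. n2.key = "wwmn"  [A₁.lab ++ "n"]
26. n2.lab = "wwmkp"  ["w" ++ A₁.key]
27. n1.live = 18  [S.sig + 2]
28. n1.idx = 11  [11]
29. n14.off = -8  [S₀.mk + S₁.idx - 26]
30. n15.off = 22  [A₀.off + 30]
31. n16.off = true  [terminal]
32. n15.key = "ru"  ["ru"]
33. n15.lab = "wn"  ["wn"]
34. n17.mk = 2  [A₀.off + 10]
35. n17.sig = 16  [A₀.off * 2 + 32]
36. n18.cnt = "mz"  ["mz"]
37. n19.val = "pmz"  ["p" ++ C.cnt]
38. n20.tag = false  [terminal]
39. n19.hot = 28  [28]
40. n19.lab = true  [true]
41. n18.acc = -9  [B.hot - 37]
42. n18.depth = -5  [-5]
43. n21.mk = 6  [C.depth + 11]
44. n21.sig = 27  [S₀.mk + S₀.sig + 9]
45. n22.cnt = "zy"  ["zy"]
46. n23.off = true  [terminal]
47. n22.acc = 6  [len(C.cnt) + 4]
48. n22.depth = 11  [len(C.cnt) + 9]
49. n21.live = 28  [28]
50. n21.idx = -6  [S.mk * 3 - 24]
51. n17.live = -9  [C.acc * 2 + 9]
52. n17.idx = -8  [S₁.idx - 2]
53. n24.off = false  [terminal]
54. n14.key = "ruwn"  [A₁.key ++ A₁.lab]
55. n14.lab = "wnn"  [A₁.lab ++ "n"]
56. n0.live = 3  [S₀.mk - 4]
57. n0.idx = 10  [S₀.sig + S₁.live - 26]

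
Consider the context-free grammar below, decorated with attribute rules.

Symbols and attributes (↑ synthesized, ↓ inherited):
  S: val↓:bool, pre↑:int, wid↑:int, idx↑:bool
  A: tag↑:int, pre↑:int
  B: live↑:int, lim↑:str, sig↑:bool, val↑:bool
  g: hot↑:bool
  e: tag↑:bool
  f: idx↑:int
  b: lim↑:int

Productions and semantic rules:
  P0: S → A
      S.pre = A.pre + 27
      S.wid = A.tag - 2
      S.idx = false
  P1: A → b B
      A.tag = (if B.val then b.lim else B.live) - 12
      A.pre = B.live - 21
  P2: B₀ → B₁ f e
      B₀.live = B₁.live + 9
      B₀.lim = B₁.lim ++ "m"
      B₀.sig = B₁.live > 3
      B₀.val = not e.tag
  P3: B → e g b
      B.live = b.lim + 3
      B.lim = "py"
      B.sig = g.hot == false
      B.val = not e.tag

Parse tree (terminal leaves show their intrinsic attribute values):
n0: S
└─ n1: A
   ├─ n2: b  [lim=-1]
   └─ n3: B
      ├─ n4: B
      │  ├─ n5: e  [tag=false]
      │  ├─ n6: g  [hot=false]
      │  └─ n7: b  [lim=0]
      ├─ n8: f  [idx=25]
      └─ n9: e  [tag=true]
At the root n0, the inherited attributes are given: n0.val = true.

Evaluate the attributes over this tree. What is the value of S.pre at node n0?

1. n0.val = true  [given at root]
2. n2.lim = -1  [terminal]
3. n5.tag = false  [terminal]
4. n6.hot = false  [terminal]
5. n7.lim = 0  [terminal]
6. n4.live = 3  [b.lim + 3]
7. n4.lim = "py"  ["py"]
8. n4.sig = true  [g.hot == false]
9. n4.val = true  [not e.tag]
10. n8.idx = 25  [terminal]
11. n9.tag = true  [terminal]
12. n3.live = 12  [B₁.live + 9]
13. n3.lim = "pym"  [B₁.lim ++ "m"]
14. n3.sig = false  [B₁.live > 3]
15. n3.val = false  [not e.tag]
16. n1.tag = 0  [(if B.val then b.lim else B.live) - 12]
17. n1.pre = -9  [B.live - 21]
18. n0.pre = 18  [A.pre + 27]
19. n0.wid = -2  [A.tag - 2]
20. n0.idx = false  [false]

18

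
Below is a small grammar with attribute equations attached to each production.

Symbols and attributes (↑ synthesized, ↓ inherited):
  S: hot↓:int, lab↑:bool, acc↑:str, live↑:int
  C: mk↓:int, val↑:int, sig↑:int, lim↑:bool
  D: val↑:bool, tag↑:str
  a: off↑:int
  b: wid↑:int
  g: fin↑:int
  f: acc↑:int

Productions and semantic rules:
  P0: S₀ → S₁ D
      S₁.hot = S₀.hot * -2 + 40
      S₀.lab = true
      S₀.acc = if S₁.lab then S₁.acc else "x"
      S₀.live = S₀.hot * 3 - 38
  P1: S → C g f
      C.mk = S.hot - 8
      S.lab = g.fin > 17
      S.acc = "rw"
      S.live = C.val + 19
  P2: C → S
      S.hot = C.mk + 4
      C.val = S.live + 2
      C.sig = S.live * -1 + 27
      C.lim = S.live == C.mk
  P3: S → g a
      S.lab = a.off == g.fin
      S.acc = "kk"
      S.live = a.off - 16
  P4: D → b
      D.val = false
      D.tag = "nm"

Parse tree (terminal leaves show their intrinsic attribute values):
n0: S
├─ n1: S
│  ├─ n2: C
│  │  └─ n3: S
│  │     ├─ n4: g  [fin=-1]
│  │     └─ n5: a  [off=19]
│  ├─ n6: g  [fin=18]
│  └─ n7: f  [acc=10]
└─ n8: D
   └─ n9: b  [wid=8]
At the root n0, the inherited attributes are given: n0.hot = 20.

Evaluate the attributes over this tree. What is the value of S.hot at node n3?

1. n0.hot = 20  [given at root]
2. n1.hot = 0  [S₀.hot * -2 + 40]
3. n2.mk = -8  [S.hot - 8]
4. n3.hot = -4  [C.mk + 4]
5. n4.fin = -1  [terminal]
6. n5.off = 19  [terminal]
7. n3.lab = false  [a.off == g.fin]
8. n3.acc = "kk"  ["kk"]
9. n3.live = 3  [a.off - 16]
10. n2.val = 5  [S.live + 2]
11. n2.sig = 24  [S.live * -1 + 27]
12. n2.lim = false  [S.live == C.mk]
13. n6.fin = 18  [terminal]
14. n7.acc = 10  [terminal]
15. n1.lab = true  [g.fin > 17]
16. n1.acc = "rw"  ["rw"]
17. n1.live = 24  [C.val + 19]
18. n9.wid = 8  [terminal]
19. n8.val = false  [false]
20. n8.tag = "nm"  ["nm"]
21. n0.lab = true  [true]
22. n0.acc = "rw"  [if S₁.lab then S₁.acc else "x"]
23. n0.live = 22  [S₀.hot * 3 - 38]

-4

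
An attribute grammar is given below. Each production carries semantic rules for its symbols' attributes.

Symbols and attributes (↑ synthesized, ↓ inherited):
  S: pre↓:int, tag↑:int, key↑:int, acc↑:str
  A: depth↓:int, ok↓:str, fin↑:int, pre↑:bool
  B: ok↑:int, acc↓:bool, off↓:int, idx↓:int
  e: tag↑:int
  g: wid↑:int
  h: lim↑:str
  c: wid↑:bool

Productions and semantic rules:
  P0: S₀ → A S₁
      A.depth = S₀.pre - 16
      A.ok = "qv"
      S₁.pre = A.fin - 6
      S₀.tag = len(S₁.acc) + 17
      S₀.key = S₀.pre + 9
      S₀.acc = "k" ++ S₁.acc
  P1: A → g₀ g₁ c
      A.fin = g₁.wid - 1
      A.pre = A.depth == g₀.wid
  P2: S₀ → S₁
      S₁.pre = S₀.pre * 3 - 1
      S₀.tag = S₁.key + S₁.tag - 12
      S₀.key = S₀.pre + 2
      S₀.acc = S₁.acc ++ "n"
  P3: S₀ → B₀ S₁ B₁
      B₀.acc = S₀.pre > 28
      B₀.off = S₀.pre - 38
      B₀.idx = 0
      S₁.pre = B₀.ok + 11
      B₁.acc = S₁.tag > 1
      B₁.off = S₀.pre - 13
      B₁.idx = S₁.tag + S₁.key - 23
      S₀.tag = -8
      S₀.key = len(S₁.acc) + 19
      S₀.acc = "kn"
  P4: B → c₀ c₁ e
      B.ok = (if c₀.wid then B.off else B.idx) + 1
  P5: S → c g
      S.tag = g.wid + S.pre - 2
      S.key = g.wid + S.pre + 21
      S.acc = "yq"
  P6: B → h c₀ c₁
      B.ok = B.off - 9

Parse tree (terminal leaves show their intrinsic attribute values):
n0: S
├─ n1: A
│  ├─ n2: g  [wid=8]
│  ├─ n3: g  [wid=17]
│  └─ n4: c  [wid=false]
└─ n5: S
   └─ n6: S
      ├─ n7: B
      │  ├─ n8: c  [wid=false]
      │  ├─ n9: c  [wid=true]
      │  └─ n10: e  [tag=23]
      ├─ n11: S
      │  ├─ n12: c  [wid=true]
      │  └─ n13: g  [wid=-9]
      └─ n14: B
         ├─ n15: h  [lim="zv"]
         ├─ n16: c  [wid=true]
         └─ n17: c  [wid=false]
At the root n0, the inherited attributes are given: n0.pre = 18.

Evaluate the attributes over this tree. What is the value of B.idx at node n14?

2

1. n0.pre = 18  [given at root]
2. n1.depth = 2  [S₀.pre - 16]
3. n1.ok = "qv"  ["qv"]
4. n2.wid = 8  [terminal]
5. n3.wid = 17  [terminal]
6. n4.wid = false  [terminal]
7. n1.fin = 16  [g₁.wid - 1]
8. n1.pre = false  [A.depth == g₀.wid]
9. n5.pre = 10  [A.fin - 6]
10. n6.pre = 29  [S₀.pre * 3 - 1]
11. n7.acc = true  [S₀.pre > 28]
12. n7.off = -9  [S₀.pre - 38]
13. n7.idx = 0  [0]
14. n8.wid = false  [terminal]
15. n9.wid = true  [terminal]
16. n10.tag = 23  [terminal]
17. n7.ok = 1  [(if c₀.wid then B.off else B.idx) + 1]
18. n11.pre = 12  [B₀.ok + 11]
19. n12.wid = true  [terminal]
20. n13.wid = -9  [terminal]
21. n11.tag = 1  [g.wid + S.pre - 2]
22. n11.key = 24  [g.wid + S.pre + 21]
23. n11.acc = "yq"  ["yq"]
24. n14.acc = false  [S₁.tag > 1]
25. n14.off = 16  [S₀.pre - 13]
26. n14.idx = 2  [S₁.tag + S₁.key - 23]
27. n15.lim = "zv"  [terminal]
28. n16.wid = true  [terminal]
29. n17.wid = false  [terminal]
30. n14.ok = 7  [B.off - 9]
31. n6.tag = -8  [-8]
32. n6.key = 21  [len(S₁.acc) + 19]
33. n6.acc = "kn"  ["kn"]
34. n5.tag = 1  [S₁.key + S₁.tag - 12]
35. n5.key = 12  [S₀.pre + 2]
36. n5.acc = "knn"  [S₁.acc ++ "n"]
37. n0.tag = 20  [len(S₁.acc) + 17]
38. n0.key = 27  [S₀.pre + 9]
39. n0.acc = "kknn"  ["k" ++ S₁.acc]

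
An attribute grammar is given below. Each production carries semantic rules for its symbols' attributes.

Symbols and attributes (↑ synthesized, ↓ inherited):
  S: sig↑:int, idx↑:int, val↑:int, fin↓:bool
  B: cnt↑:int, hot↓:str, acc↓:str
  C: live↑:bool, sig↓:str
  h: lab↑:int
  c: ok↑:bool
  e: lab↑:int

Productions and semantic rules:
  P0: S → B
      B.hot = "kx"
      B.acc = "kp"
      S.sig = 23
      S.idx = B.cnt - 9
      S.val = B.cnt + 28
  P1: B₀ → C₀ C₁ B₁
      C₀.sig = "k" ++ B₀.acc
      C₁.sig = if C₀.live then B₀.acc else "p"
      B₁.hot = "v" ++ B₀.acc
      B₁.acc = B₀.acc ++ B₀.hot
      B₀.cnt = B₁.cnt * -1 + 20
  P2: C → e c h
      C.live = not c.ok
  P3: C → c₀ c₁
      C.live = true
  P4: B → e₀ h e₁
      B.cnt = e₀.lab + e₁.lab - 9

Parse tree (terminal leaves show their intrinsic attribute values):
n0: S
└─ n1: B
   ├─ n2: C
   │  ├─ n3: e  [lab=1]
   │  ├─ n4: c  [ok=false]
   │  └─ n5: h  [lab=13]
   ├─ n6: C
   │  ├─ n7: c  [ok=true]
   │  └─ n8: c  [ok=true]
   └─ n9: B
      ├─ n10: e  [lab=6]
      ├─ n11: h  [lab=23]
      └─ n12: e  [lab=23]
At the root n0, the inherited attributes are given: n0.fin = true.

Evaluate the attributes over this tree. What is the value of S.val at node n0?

28

1. n0.fin = true  [given at root]
2. n1.hot = "kx"  ["kx"]
3. n1.acc = "kp"  ["kp"]
4. n2.sig = "kkp"  ["k" ++ B₀.acc]
5. n3.lab = 1  [terminal]
6. n4.ok = false  [terminal]
7. n5.lab = 13  [terminal]
8. n2.live = true  [not c.ok]
9. n6.sig = "kp"  [if C₀.live then B₀.acc else "p"]
10. n7.ok = true  [terminal]
11. n8.ok = true  [terminal]
12. n6.live = true  [true]
13. n9.hot = "vkp"  ["v" ++ B₀.acc]
14. n9.acc = "kpkx"  [B₀.acc ++ B₀.hot]
15. n10.lab = 6  [terminal]
16. n11.lab = 23  [terminal]
17. n12.lab = 23  [terminal]
18. n9.cnt = 20  [e₀.lab + e₁.lab - 9]
19. n1.cnt = 0  [B₁.cnt * -1 + 20]
20. n0.sig = 23  [23]
21. n0.idx = -9  [B.cnt - 9]
22. n0.val = 28  [B.cnt + 28]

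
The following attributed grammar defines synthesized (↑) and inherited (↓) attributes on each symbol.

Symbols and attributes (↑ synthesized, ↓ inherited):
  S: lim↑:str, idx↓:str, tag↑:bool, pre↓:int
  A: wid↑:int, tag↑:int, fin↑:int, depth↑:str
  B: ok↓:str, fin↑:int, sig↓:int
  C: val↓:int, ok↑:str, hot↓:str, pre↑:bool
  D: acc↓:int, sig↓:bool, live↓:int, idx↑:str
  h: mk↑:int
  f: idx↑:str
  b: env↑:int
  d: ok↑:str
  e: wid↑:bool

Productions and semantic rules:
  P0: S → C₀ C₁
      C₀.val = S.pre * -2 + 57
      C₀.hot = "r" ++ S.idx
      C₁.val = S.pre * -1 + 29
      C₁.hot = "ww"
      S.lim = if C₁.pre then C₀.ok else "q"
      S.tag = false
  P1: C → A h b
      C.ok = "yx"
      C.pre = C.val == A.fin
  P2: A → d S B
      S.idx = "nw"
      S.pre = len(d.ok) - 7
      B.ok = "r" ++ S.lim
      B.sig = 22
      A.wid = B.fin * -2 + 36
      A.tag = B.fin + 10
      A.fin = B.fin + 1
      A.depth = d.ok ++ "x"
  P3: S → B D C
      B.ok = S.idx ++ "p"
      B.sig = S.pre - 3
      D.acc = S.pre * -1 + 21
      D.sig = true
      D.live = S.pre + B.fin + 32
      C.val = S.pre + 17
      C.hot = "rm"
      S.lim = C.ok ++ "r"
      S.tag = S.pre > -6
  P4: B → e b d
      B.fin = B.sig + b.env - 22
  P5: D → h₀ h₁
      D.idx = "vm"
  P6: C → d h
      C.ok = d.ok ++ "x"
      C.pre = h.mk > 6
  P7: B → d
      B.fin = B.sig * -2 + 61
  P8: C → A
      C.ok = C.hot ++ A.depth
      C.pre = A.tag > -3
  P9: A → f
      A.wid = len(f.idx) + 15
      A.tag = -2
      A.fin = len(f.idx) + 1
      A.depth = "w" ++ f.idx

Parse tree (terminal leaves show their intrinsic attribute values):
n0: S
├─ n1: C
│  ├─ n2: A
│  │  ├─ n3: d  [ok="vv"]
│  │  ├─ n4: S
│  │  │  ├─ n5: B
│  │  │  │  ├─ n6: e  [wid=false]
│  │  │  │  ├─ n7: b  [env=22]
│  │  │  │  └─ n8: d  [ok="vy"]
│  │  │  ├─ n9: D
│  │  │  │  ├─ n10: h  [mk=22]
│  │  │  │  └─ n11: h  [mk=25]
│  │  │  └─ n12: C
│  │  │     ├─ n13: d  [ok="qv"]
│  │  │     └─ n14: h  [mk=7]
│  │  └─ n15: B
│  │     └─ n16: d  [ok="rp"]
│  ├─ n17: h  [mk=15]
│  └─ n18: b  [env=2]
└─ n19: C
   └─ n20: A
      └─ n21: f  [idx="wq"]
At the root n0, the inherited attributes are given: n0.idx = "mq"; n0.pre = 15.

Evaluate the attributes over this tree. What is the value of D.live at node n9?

1. n0.idx = "mq"  [given at root]
2. n0.pre = 15  [given at root]
3. n1.val = 27  [S.pre * -2 + 57]
4. n1.hot = "rmq"  ["r" ++ S.idx]
5. n3.ok = "vv"  [terminal]
6. n4.idx = "nw"  ["nw"]
7. n4.pre = -5  [len(d.ok) - 7]
8. n5.ok = "nwp"  [S.idx ++ "p"]
9. n5.sig = -8  [S.pre - 3]
10. n6.wid = false  [terminal]
11. n7.env = 22  [terminal]
12. n8.ok = "vy"  [terminal]
13. n5.fin = -8  [B.sig + b.env - 22]
14. n9.acc = 26  [S.pre * -1 + 21]
15. n9.sig = true  [true]
16. n9.live = 19  [S.pre + B.fin + 32]
17. n10.mk = 22  [terminal]
18. n11.mk = 25  [terminal]
19. n9.idx = "vm"  ["vm"]
20. n12.val = 12  [S.pre + 17]
21. n12.hot = "rm"  ["rm"]
22. n13.ok = "qv"  [terminal]
23. n14.mk = 7  [terminal]
24. n12.ok = "qvx"  [d.ok ++ "x"]
25. n12.pre = true  [h.mk > 6]
26. n4.lim = "qvxr"  [C.ok ++ "r"]
27. n4.tag = true  [S.pre > -6]
28. n15.ok = "rqvxr"  ["r" ++ S.lim]
29. n15.sig = 22  [22]
30. n16.ok = "rp"  [terminal]
31. n15.fin = 17  [B.sig * -2 + 61]
32. n2.wid = 2  [B.fin * -2 + 36]
33. n2.tag = 27  [B.fin + 10]
34. n2.fin = 18  [B.fin + 1]
35. n2.depth = "vvx"  [d.ok ++ "x"]
36. n17.mk = 15  [terminal]
37. n18.env = 2  [terminal]
38. n1.ok = "yx"  ["yx"]
39. n1.pre = false  [C.val == A.fin]
40. n19.val = 14  [S.pre * -1 + 29]
41. n19.hot = "ww"  ["ww"]
42. n21.idx = "wq"  [terminal]
43. n20.wid = 17  [len(f.idx) + 15]
44. n20.tag = -2  [-2]
45. n20.fin = 3  [len(f.idx) + 1]
46. n20.depth = "wwq"  ["w" ++ f.idx]
47. n19.ok = "wwwwq"  [C.hot ++ A.depth]
48. n19.pre = true  [A.tag > -3]
49. n0.lim = "yx"  [if C₁.pre then C₀.ok else "q"]
50. n0.tag = false  [false]

19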